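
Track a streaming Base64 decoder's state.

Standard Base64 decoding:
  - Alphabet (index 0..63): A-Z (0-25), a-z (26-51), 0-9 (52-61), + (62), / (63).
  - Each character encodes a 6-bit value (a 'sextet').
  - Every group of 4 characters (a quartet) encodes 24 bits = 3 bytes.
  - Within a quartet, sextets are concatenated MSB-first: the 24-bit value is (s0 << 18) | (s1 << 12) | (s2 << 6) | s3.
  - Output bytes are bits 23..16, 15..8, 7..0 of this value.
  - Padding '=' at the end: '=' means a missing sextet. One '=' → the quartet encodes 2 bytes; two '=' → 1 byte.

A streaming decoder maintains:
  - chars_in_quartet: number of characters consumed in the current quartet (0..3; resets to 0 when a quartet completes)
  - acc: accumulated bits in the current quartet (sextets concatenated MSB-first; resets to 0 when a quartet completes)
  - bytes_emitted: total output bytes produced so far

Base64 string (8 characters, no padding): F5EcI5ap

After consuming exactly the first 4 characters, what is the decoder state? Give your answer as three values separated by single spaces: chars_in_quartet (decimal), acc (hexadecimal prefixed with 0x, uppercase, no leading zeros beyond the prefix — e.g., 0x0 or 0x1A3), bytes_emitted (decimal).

Answer: 0 0x0 3

Derivation:
After char 0 ('F'=5): chars_in_quartet=1 acc=0x5 bytes_emitted=0
After char 1 ('5'=57): chars_in_quartet=2 acc=0x179 bytes_emitted=0
After char 2 ('E'=4): chars_in_quartet=3 acc=0x5E44 bytes_emitted=0
After char 3 ('c'=28): chars_in_quartet=4 acc=0x17911C -> emit 17 91 1C, reset; bytes_emitted=3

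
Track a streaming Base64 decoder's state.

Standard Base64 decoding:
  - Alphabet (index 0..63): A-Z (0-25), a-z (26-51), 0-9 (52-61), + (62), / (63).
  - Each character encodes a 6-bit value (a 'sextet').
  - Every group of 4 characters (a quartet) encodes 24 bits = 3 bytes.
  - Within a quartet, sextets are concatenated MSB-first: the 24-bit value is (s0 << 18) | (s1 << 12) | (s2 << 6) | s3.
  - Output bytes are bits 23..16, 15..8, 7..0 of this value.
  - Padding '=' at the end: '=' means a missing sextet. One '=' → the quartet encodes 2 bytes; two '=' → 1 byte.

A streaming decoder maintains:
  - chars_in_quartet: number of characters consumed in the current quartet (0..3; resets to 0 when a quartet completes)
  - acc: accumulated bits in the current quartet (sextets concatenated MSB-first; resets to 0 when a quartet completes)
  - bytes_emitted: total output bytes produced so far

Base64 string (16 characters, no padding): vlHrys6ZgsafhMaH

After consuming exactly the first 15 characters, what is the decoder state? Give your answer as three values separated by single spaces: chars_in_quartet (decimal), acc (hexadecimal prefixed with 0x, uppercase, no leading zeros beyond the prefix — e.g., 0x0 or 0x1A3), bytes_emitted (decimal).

After char 0 ('v'=47): chars_in_quartet=1 acc=0x2F bytes_emitted=0
After char 1 ('l'=37): chars_in_quartet=2 acc=0xBE5 bytes_emitted=0
After char 2 ('H'=7): chars_in_quartet=3 acc=0x2F947 bytes_emitted=0
After char 3 ('r'=43): chars_in_quartet=4 acc=0xBE51EB -> emit BE 51 EB, reset; bytes_emitted=3
After char 4 ('y'=50): chars_in_quartet=1 acc=0x32 bytes_emitted=3
After char 5 ('s'=44): chars_in_quartet=2 acc=0xCAC bytes_emitted=3
After char 6 ('6'=58): chars_in_quartet=3 acc=0x32B3A bytes_emitted=3
After char 7 ('Z'=25): chars_in_quartet=4 acc=0xCACE99 -> emit CA CE 99, reset; bytes_emitted=6
After char 8 ('g'=32): chars_in_quartet=1 acc=0x20 bytes_emitted=6
After char 9 ('s'=44): chars_in_quartet=2 acc=0x82C bytes_emitted=6
After char 10 ('a'=26): chars_in_quartet=3 acc=0x20B1A bytes_emitted=6
After char 11 ('f'=31): chars_in_quartet=4 acc=0x82C69F -> emit 82 C6 9F, reset; bytes_emitted=9
After char 12 ('h'=33): chars_in_quartet=1 acc=0x21 bytes_emitted=9
After char 13 ('M'=12): chars_in_quartet=2 acc=0x84C bytes_emitted=9
After char 14 ('a'=26): chars_in_quartet=3 acc=0x2131A bytes_emitted=9

Answer: 3 0x2131A 9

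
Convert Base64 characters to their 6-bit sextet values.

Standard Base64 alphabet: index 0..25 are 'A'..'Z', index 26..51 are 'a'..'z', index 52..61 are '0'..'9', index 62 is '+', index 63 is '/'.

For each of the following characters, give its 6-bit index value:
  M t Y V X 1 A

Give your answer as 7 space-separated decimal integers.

Answer: 12 45 24 21 23 53 0

Derivation:
'M': A..Z range, ord('M') − ord('A') = 12
't': a..z range, 26 + ord('t') − ord('a') = 45
'Y': A..Z range, ord('Y') − ord('A') = 24
'V': A..Z range, ord('V') − ord('A') = 21
'X': A..Z range, ord('X') − ord('A') = 23
'1': 0..9 range, 52 + ord('1') − ord('0') = 53
'A': A..Z range, ord('A') − ord('A') = 0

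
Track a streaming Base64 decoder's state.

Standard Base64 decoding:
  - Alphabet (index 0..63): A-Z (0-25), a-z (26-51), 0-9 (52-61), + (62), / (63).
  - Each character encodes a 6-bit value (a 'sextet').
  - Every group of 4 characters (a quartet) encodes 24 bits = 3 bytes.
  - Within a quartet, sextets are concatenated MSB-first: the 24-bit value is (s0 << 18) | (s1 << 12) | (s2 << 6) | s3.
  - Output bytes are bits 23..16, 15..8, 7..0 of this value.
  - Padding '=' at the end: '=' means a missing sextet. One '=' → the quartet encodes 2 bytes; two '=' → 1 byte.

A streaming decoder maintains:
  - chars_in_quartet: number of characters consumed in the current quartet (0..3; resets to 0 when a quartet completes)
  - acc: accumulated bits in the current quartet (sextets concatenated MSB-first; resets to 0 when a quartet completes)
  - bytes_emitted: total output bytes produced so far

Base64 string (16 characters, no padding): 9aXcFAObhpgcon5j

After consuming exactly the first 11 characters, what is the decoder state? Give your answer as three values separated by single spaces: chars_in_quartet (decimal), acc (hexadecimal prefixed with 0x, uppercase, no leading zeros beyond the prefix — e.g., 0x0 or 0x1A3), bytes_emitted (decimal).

Answer: 3 0x21A60 6

Derivation:
After char 0 ('9'=61): chars_in_quartet=1 acc=0x3D bytes_emitted=0
After char 1 ('a'=26): chars_in_quartet=2 acc=0xF5A bytes_emitted=0
After char 2 ('X'=23): chars_in_quartet=3 acc=0x3D697 bytes_emitted=0
After char 3 ('c'=28): chars_in_quartet=4 acc=0xF5A5DC -> emit F5 A5 DC, reset; bytes_emitted=3
After char 4 ('F'=5): chars_in_quartet=1 acc=0x5 bytes_emitted=3
After char 5 ('A'=0): chars_in_quartet=2 acc=0x140 bytes_emitted=3
After char 6 ('O'=14): chars_in_quartet=3 acc=0x500E bytes_emitted=3
After char 7 ('b'=27): chars_in_quartet=4 acc=0x14039B -> emit 14 03 9B, reset; bytes_emitted=6
After char 8 ('h'=33): chars_in_quartet=1 acc=0x21 bytes_emitted=6
After char 9 ('p'=41): chars_in_quartet=2 acc=0x869 bytes_emitted=6
After char 10 ('g'=32): chars_in_quartet=3 acc=0x21A60 bytes_emitted=6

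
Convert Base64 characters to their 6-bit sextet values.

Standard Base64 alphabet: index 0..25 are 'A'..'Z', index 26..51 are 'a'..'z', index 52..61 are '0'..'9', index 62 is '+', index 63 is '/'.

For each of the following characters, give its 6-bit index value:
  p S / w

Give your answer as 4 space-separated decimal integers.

Answer: 41 18 63 48

Derivation:
'p': a..z range, 26 + ord('p') − ord('a') = 41
'S': A..Z range, ord('S') − ord('A') = 18
'/': index 63
'w': a..z range, 26 + ord('w') − ord('a') = 48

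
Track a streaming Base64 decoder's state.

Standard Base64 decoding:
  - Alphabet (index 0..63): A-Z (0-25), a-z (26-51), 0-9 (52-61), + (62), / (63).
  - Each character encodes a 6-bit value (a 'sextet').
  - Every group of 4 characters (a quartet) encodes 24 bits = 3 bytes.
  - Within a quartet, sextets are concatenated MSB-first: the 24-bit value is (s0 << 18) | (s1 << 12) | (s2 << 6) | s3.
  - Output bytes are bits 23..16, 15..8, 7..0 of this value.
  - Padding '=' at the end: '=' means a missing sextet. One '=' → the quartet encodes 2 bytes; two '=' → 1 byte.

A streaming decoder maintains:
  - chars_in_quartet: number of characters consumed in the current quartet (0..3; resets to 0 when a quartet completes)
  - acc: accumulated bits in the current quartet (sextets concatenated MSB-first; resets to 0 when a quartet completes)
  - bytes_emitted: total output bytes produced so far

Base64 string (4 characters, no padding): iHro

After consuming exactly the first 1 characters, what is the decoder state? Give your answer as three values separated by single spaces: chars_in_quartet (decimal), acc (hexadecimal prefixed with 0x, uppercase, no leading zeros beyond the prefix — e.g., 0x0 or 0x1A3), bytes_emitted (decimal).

After char 0 ('i'=34): chars_in_quartet=1 acc=0x22 bytes_emitted=0

Answer: 1 0x22 0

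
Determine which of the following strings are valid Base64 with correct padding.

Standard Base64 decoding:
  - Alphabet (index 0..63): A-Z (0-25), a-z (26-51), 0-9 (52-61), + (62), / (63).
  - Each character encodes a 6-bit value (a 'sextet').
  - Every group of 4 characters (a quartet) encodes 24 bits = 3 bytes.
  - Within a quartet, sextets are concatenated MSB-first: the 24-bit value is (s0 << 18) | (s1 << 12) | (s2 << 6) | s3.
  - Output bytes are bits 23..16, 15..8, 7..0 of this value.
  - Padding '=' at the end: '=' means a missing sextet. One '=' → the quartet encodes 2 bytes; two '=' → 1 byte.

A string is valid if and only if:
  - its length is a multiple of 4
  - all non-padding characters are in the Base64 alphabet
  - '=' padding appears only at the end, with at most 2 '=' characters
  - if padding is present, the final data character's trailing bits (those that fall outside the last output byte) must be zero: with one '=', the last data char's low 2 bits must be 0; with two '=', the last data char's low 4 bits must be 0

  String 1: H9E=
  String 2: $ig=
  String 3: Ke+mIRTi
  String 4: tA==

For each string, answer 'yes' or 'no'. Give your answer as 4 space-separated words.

String 1: 'H9E=' → valid
String 2: '$ig=' → invalid (bad char(s): ['$'])
String 3: 'Ke+mIRTi' → valid
String 4: 'tA==' → valid

Answer: yes no yes yes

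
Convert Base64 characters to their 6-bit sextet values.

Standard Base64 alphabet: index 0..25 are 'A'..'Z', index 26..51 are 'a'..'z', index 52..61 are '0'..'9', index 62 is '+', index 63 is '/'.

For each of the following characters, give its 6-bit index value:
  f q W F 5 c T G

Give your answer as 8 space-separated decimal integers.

'f': a..z range, 26 + ord('f') − ord('a') = 31
'q': a..z range, 26 + ord('q') − ord('a') = 42
'W': A..Z range, ord('W') − ord('A') = 22
'F': A..Z range, ord('F') − ord('A') = 5
'5': 0..9 range, 52 + ord('5') − ord('0') = 57
'c': a..z range, 26 + ord('c') − ord('a') = 28
'T': A..Z range, ord('T') − ord('A') = 19
'G': A..Z range, ord('G') − ord('A') = 6

Answer: 31 42 22 5 57 28 19 6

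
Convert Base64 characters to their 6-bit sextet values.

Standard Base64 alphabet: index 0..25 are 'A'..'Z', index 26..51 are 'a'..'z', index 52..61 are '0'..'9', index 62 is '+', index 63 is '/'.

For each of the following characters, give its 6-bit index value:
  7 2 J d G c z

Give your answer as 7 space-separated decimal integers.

Answer: 59 54 9 29 6 28 51

Derivation:
'7': 0..9 range, 52 + ord('7') − ord('0') = 59
'2': 0..9 range, 52 + ord('2') − ord('0') = 54
'J': A..Z range, ord('J') − ord('A') = 9
'd': a..z range, 26 + ord('d') − ord('a') = 29
'G': A..Z range, ord('G') − ord('A') = 6
'c': a..z range, 26 + ord('c') − ord('a') = 28
'z': a..z range, 26 + ord('z') − ord('a') = 51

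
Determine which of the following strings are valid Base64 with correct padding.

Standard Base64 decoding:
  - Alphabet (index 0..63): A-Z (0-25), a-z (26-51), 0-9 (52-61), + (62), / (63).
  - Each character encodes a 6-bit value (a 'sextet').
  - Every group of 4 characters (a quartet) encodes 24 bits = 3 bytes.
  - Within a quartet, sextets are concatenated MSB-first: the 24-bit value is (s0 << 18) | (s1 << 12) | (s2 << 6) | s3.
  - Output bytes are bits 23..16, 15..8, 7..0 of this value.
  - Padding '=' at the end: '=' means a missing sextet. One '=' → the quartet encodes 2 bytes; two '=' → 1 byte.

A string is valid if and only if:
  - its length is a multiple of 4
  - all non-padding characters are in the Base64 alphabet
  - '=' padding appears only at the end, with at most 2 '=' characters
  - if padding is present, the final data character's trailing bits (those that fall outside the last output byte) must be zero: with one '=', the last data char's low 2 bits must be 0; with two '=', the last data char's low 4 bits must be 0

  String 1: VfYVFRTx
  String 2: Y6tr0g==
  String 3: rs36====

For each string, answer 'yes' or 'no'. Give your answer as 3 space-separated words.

String 1: 'VfYVFRTx' → valid
String 2: 'Y6tr0g==' → valid
String 3: 'rs36====' → invalid (4 pad chars (max 2))

Answer: yes yes no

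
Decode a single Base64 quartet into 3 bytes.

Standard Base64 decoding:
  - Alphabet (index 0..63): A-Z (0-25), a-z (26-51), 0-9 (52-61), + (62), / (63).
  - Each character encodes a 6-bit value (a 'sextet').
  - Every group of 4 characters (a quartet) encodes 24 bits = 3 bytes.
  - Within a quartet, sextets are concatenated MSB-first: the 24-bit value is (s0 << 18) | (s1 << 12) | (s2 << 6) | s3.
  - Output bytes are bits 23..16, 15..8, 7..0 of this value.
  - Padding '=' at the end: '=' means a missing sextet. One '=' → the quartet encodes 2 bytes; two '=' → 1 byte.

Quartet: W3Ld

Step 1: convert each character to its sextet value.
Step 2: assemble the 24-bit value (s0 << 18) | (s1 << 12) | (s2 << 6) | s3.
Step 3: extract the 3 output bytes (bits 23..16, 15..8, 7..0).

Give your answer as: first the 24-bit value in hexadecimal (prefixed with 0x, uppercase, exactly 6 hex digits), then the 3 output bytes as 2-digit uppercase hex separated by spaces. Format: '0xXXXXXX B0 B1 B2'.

Sextets: W=22, 3=55, L=11, d=29
24-bit: (22<<18) | (55<<12) | (11<<6) | 29
      = 0x580000 | 0x037000 | 0x0002C0 | 0x00001D
      = 0x5B72DD
Bytes: (v>>16)&0xFF=5B, (v>>8)&0xFF=72, v&0xFF=DD

Answer: 0x5B72DD 5B 72 DD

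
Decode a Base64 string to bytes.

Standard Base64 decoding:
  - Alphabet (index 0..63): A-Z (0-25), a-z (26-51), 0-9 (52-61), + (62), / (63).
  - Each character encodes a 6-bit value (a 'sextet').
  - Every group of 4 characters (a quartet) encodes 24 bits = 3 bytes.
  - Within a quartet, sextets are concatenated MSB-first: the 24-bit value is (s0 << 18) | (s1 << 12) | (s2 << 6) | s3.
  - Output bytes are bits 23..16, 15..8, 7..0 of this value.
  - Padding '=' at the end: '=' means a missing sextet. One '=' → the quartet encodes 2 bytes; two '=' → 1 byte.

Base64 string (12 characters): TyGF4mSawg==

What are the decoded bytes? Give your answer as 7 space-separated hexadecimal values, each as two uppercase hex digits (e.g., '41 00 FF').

Answer: 4F 21 85 E2 64 9A C2

Derivation:
After char 0 ('T'=19): chars_in_quartet=1 acc=0x13 bytes_emitted=0
After char 1 ('y'=50): chars_in_quartet=2 acc=0x4F2 bytes_emitted=0
After char 2 ('G'=6): chars_in_quartet=3 acc=0x13C86 bytes_emitted=0
After char 3 ('F'=5): chars_in_quartet=4 acc=0x4F2185 -> emit 4F 21 85, reset; bytes_emitted=3
After char 4 ('4'=56): chars_in_quartet=1 acc=0x38 bytes_emitted=3
After char 5 ('m'=38): chars_in_quartet=2 acc=0xE26 bytes_emitted=3
After char 6 ('S'=18): chars_in_quartet=3 acc=0x38992 bytes_emitted=3
After char 7 ('a'=26): chars_in_quartet=4 acc=0xE2649A -> emit E2 64 9A, reset; bytes_emitted=6
After char 8 ('w'=48): chars_in_quartet=1 acc=0x30 bytes_emitted=6
After char 9 ('g'=32): chars_in_quartet=2 acc=0xC20 bytes_emitted=6
Padding '==': partial quartet acc=0xC20 -> emit C2; bytes_emitted=7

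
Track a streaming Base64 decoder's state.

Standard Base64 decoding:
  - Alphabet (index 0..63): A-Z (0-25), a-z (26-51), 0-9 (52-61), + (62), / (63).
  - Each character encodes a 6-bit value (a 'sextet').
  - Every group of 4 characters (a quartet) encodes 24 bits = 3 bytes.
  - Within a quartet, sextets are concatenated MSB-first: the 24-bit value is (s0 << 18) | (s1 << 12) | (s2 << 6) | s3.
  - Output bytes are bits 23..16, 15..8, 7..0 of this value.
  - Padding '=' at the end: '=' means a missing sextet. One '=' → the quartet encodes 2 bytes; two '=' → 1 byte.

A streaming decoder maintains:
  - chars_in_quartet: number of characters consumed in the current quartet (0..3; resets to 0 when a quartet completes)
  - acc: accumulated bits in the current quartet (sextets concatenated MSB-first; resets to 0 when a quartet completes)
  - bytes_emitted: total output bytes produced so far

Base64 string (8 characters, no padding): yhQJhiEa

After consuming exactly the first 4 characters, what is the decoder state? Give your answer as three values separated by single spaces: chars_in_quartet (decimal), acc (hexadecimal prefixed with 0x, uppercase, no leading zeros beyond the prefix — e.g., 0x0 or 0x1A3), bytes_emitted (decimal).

After char 0 ('y'=50): chars_in_quartet=1 acc=0x32 bytes_emitted=0
After char 1 ('h'=33): chars_in_quartet=2 acc=0xCA1 bytes_emitted=0
After char 2 ('Q'=16): chars_in_quartet=3 acc=0x32850 bytes_emitted=0
After char 3 ('J'=9): chars_in_quartet=4 acc=0xCA1409 -> emit CA 14 09, reset; bytes_emitted=3

Answer: 0 0x0 3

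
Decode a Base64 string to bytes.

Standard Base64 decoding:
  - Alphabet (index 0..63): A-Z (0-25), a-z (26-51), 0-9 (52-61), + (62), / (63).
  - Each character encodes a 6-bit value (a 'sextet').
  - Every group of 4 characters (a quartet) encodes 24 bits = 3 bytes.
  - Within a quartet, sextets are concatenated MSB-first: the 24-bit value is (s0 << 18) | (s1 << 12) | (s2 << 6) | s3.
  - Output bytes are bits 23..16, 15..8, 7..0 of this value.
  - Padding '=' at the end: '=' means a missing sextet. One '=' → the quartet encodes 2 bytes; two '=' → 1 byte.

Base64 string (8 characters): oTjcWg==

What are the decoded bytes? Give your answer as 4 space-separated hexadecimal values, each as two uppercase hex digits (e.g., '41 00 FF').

After char 0 ('o'=40): chars_in_quartet=1 acc=0x28 bytes_emitted=0
After char 1 ('T'=19): chars_in_quartet=2 acc=0xA13 bytes_emitted=0
After char 2 ('j'=35): chars_in_quartet=3 acc=0x284E3 bytes_emitted=0
After char 3 ('c'=28): chars_in_quartet=4 acc=0xA138DC -> emit A1 38 DC, reset; bytes_emitted=3
After char 4 ('W'=22): chars_in_quartet=1 acc=0x16 bytes_emitted=3
After char 5 ('g'=32): chars_in_quartet=2 acc=0x5A0 bytes_emitted=3
Padding '==': partial quartet acc=0x5A0 -> emit 5A; bytes_emitted=4

Answer: A1 38 DC 5A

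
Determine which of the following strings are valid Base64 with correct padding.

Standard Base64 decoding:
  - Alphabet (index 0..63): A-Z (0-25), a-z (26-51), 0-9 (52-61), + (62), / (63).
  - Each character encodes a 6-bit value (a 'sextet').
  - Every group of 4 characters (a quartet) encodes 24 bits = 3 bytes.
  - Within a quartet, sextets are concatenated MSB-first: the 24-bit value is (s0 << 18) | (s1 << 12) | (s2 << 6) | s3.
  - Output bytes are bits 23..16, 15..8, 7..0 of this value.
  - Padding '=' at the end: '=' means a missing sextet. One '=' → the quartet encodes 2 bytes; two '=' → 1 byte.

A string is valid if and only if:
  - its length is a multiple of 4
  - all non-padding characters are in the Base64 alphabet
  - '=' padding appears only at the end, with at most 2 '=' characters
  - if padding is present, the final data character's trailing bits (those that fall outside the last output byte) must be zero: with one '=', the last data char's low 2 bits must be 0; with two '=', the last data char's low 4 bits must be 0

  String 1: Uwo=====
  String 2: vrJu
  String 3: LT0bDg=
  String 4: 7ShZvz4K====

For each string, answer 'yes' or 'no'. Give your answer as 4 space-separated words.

Answer: no yes no no

Derivation:
String 1: 'Uwo=====' → invalid (5 pad chars (max 2))
String 2: 'vrJu' → valid
String 3: 'LT0bDg=' → invalid (len=7 not mult of 4)
String 4: '7ShZvz4K====' → invalid (4 pad chars (max 2))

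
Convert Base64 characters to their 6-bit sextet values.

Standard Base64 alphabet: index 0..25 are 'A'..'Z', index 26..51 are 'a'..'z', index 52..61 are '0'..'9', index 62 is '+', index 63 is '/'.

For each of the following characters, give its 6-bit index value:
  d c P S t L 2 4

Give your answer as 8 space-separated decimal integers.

Answer: 29 28 15 18 45 11 54 56

Derivation:
'd': a..z range, 26 + ord('d') − ord('a') = 29
'c': a..z range, 26 + ord('c') − ord('a') = 28
'P': A..Z range, ord('P') − ord('A') = 15
'S': A..Z range, ord('S') − ord('A') = 18
't': a..z range, 26 + ord('t') − ord('a') = 45
'L': A..Z range, ord('L') − ord('A') = 11
'2': 0..9 range, 52 + ord('2') − ord('0') = 54
'4': 0..9 range, 52 + ord('4') − ord('0') = 56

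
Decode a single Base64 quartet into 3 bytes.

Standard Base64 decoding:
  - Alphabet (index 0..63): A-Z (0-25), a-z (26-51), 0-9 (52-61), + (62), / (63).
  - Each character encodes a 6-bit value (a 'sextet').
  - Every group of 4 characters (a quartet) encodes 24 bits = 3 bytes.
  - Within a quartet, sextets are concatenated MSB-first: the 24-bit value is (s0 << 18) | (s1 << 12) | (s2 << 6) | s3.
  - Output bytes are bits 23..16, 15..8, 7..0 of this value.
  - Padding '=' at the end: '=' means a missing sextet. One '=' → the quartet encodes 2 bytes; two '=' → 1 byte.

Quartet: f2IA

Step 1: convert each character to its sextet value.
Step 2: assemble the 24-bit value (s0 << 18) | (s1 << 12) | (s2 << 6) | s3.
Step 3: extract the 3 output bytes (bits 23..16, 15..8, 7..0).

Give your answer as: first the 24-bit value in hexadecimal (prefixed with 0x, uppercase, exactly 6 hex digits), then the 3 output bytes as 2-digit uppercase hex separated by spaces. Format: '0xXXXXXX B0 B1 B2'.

Sextets: f=31, 2=54, I=8, A=0
24-bit: (31<<18) | (54<<12) | (8<<6) | 0
      = 0x7C0000 | 0x036000 | 0x000200 | 0x000000
      = 0x7F6200
Bytes: (v>>16)&0xFF=7F, (v>>8)&0xFF=62, v&0xFF=00

Answer: 0x7F6200 7F 62 00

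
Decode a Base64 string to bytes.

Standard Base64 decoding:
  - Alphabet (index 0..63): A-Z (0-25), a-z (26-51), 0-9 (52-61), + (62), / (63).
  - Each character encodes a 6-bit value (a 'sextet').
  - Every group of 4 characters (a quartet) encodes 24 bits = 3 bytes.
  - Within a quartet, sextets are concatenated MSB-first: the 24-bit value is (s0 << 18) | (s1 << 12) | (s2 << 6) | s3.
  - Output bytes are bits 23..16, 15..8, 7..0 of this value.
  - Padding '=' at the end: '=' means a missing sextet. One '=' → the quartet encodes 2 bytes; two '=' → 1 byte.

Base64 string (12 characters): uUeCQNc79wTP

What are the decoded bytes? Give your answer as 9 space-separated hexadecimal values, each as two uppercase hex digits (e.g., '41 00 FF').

After char 0 ('u'=46): chars_in_quartet=1 acc=0x2E bytes_emitted=0
After char 1 ('U'=20): chars_in_quartet=2 acc=0xB94 bytes_emitted=0
After char 2 ('e'=30): chars_in_quartet=3 acc=0x2E51E bytes_emitted=0
After char 3 ('C'=2): chars_in_quartet=4 acc=0xB94782 -> emit B9 47 82, reset; bytes_emitted=3
After char 4 ('Q'=16): chars_in_quartet=1 acc=0x10 bytes_emitted=3
After char 5 ('N'=13): chars_in_quartet=2 acc=0x40D bytes_emitted=3
After char 6 ('c'=28): chars_in_quartet=3 acc=0x1035C bytes_emitted=3
After char 7 ('7'=59): chars_in_quartet=4 acc=0x40D73B -> emit 40 D7 3B, reset; bytes_emitted=6
After char 8 ('9'=61): chars_in_quartet=1 acc=0x3D bytes_emitted=6
After char 9 ('w'=48): chars_in_quartet=2 acc=0xF70 bytes_emitted=6
After char 10 ('T'=19): chars_in_quartet=3 acc=0x3DC13 bytes_emitted=6
After char 11 ('P'=15): chars_in_quartet=4 acc=0xF704CF -> emit F7 04 CF, reset; bytes_emitted=9

Answer: B9 47 82 40 D7 3B F7 04 CF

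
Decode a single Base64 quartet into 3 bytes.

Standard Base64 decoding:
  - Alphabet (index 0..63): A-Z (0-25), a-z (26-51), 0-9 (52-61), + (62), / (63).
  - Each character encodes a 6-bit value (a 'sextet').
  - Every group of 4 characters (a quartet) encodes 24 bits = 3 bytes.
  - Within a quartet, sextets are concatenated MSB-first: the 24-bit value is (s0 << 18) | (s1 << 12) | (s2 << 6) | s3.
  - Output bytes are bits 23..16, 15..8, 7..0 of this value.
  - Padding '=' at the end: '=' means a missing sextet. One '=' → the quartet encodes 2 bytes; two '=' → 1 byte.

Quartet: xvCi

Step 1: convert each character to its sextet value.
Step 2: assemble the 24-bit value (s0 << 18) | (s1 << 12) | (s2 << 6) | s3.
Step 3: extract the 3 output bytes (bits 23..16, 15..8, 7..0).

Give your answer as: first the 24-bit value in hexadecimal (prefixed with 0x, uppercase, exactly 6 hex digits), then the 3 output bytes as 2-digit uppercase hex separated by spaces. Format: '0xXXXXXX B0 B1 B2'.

Answer: 0xC6F0A2 C6 F0 A2

Derivation:
Sextets: x=49, v=47, C=2, i=34
24-bit: (49<<18) | (47<<12) | (2<<6) | 34
      = 0xC40000 | 0x02F000 | 0x000080 | 0x000022
      = 0xC6F0A2
Bytes: (v>>16)&0xFF=C6, (v>>8)&0xFF=F0, v&0xFF=A2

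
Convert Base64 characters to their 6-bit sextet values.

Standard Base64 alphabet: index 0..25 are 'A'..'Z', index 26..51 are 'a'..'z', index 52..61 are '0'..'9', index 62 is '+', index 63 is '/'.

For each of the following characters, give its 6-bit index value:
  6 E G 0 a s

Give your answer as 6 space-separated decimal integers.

'6': 0..9 range, 52 + ord('6') − ord('0') = 58
'E': A..Z range, ord('E') − ord('A') = 4
'G': A..Z range, ord('G') − ord('A') = 6
'0': 0..9 range, 52 + ord('0') − ord('0') = 52
'a': a..z range, 26 + ord('a') − ord('a') = 26
's': a..z range, 26 + ord('s') − ord('a') = 44

Answer: 58 4 6 52 26 44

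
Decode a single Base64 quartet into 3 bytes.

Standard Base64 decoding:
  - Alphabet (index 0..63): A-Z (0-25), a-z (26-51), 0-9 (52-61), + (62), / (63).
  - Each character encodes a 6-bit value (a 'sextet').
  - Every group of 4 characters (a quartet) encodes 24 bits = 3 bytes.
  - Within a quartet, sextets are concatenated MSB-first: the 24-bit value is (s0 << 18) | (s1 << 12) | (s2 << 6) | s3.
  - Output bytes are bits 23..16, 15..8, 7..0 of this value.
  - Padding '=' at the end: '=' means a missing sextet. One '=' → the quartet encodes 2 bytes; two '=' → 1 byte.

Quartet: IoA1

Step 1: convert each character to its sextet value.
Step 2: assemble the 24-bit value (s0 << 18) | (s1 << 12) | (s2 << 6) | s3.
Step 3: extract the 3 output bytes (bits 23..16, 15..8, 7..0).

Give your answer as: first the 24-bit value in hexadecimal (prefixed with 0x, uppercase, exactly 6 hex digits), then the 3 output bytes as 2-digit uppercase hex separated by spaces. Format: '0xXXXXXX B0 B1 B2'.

Answer: 0x228035 22 80 35

Derivation:
Sextets: I=8, o=40, A=0, 1=53
24-bit: (8<<18) | (40<<12) | (0<<6) | 53
      = 0x200000 | 0x028000 | 0x000000 | 0x000035
      = 0x228035
Bytes: (v>>16)&0xFF=22, (v>>8)&0xFF=80, v&0xFF=35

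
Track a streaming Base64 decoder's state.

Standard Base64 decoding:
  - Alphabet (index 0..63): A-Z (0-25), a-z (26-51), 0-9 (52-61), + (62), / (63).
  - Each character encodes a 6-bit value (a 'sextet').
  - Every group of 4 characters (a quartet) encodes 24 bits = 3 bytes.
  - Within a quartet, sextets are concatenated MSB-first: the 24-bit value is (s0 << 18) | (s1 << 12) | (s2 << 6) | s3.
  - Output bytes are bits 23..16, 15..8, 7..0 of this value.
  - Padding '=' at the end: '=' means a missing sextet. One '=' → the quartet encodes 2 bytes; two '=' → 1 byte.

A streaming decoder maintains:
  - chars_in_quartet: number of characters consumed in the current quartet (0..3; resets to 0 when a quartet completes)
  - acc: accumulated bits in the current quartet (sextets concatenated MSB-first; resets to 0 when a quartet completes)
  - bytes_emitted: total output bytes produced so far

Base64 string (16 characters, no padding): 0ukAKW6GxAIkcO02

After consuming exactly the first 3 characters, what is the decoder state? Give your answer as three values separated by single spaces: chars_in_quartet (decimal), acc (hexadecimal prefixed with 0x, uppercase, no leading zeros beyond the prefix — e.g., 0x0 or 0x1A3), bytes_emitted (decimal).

After char 0 ('0'=52): chars_in_quartet=1 acc=0x34 bytes_emitted=0
After char 1 ('u'=46): chars_in_quartet=2 acc=0xD2E bytes_emitted=0
After char 2 ('k'=36): chars_in_quartet=3 acc=0x34BA4 bytes_emitted=0

Answer: 3 0x34BA4 0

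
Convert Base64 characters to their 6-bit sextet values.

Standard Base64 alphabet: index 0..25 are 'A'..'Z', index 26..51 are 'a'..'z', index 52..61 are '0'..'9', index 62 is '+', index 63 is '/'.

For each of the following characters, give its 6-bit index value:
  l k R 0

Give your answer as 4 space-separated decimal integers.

'l': a..z range, 26 + ord('l') − ord('a') = 37
'k': a..z range, 26 + ord('k') − ord('a') = 36
'R': A..Z range, ord('R') − ord('A') = 17
'0': 0..9 range, 52 + ord('0') − ord('0') = 52

Answer: 37 36 17 52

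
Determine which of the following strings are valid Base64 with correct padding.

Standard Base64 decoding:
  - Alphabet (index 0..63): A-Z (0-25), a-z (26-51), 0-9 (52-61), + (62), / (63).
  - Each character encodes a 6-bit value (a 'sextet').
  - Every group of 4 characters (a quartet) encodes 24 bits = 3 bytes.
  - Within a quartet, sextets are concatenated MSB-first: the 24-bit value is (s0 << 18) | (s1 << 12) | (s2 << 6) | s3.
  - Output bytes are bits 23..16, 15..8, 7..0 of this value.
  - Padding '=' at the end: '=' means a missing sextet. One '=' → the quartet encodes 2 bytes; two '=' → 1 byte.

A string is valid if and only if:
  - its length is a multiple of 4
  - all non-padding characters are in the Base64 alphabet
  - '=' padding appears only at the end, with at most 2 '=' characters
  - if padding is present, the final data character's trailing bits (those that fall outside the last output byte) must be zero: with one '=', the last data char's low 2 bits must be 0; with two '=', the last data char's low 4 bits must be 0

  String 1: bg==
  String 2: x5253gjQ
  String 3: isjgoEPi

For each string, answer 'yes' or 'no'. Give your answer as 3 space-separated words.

String 1: 'bg==' → valid
String 2: 'x5253gjQ' → valid
String 3: 'isjgoEPi' → valid

Answer: yes yes yes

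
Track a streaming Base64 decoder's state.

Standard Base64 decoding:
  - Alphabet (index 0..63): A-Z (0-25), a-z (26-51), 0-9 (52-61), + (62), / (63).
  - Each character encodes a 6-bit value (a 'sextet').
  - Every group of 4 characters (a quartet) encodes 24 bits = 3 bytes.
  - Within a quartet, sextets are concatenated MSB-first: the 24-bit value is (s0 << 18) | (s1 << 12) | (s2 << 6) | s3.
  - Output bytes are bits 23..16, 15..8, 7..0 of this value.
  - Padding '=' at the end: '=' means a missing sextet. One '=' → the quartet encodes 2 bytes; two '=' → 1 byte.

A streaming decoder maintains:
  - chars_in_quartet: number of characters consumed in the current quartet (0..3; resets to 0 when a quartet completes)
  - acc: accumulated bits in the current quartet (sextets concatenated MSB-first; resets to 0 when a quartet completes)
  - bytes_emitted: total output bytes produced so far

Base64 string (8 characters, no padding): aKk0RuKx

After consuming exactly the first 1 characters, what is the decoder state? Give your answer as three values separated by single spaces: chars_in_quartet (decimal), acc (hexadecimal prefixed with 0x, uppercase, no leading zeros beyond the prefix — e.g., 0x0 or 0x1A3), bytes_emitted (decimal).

After char 0 ('a'=26): chars_in_quartet=1 acc=0x1A bytes_emitted=0

Answer: 1 0x1A 0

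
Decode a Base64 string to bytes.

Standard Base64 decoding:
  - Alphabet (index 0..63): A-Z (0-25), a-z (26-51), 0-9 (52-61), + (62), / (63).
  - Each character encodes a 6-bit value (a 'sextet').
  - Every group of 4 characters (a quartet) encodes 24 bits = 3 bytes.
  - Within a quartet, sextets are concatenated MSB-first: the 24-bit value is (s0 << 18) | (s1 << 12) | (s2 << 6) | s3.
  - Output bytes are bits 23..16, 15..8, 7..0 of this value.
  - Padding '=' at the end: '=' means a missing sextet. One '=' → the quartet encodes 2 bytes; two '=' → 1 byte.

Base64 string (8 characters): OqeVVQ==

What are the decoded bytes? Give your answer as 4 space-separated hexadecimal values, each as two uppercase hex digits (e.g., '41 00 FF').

Answer: 3A A7 95 55

Derivation:
After char 0 ('O'=14): chars_in_quartet=1 acc=0xE bytes_emitted=0
After char 1 ('q'=42): chars_in_quartet=2 acc=0x3AA bytes_emitted=0
After char 2 ('e'=30): chars_in_quartet=3 acc=0xEA9E bytes_emitted=0
After char 3 ('V'=21): chars_in_quartet=4 acc=0x3AA795 -> emit 3A A7 95, reset; bytes_emitted=3
After char 4 ('V'=21): chars_in_quartet=1 acc=0x15 bytes_emitted=3
After char 5 ('Q'=16): chars_in_quartet=2 acc=0x550 bytes_emitted=3
Padding '==': partial quartet acc=0x550 -> emit 55; bytes_emitted=4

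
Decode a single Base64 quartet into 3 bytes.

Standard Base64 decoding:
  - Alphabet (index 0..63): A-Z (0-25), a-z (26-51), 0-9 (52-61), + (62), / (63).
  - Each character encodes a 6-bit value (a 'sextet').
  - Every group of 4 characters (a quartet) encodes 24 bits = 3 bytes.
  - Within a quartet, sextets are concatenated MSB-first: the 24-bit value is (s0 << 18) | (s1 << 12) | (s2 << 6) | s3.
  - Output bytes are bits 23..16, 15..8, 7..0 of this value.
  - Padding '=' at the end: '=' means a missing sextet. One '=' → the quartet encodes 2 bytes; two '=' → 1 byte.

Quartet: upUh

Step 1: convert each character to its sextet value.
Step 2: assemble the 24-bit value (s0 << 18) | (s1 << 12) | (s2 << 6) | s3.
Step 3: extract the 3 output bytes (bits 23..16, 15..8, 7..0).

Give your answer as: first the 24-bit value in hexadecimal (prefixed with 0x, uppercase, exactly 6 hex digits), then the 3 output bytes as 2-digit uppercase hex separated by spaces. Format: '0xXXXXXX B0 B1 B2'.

Answer: 0xBA9521 BA 95 21

Derivation:
Sextets: u=46, p=41, U=20, h=33
24-bit: (46<<18) | (41<<12) | (20<<6) | 33
      = 0xB80000 | 0x029000 | 0x000500 | 0x000021
      = 0xBA9521
Bytes: (v>>16)&0xFF=BA, (v>>8)&0xFF=95, v&0xFF=21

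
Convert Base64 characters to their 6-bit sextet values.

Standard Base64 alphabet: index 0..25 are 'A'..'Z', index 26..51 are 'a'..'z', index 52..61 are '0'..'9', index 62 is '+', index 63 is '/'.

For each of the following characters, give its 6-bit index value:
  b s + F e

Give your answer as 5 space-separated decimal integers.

Answer: 27 44 62 5 30

Derivation:
'b': a..z range, 26 + ord('b') − ord('a') = 27
's': a..z range, 26 + ord('s') − ord('a') = 44
'+': index 62
'F': A..Z range, ord('F') − ord('A') = 5
'e': a..z range, 26 + ord('e') − ord('a') = 30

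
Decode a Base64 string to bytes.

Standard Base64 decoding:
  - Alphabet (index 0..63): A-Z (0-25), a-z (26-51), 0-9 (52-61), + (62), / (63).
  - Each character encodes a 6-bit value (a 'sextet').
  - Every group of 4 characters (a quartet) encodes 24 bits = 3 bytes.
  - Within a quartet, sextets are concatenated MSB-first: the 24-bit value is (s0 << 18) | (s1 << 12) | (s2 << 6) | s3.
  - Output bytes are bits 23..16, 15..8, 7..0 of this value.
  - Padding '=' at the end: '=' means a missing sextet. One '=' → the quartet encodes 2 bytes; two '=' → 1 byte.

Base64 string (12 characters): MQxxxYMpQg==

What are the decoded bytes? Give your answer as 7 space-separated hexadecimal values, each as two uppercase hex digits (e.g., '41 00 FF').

After char 0 ('M'=12): chars_in_quartet=1 acc=0xC bytes_emitted=0
After char 1 ('Q'=16): chars_in_quartet=2 acc=0x310 bytes_emitted=0
After char 2 ('x'=49): chars_in_quartet=3 acc=0xC431 bytes_emitted=0
After char 3 ('x'=49): chars_in_quartet=4 acc=0x310C71 -> emit 31 0C 71, reset; bytes_emitted=3
After char 4 ('x'=49): chars_in_quartet=1 acc=0x31 bytes_emitted=3
After char 5 ('Y'=24): chars_in_quartet=2 acc=0xC58 bytes_emitted=3
After char 6 ('M'=12): chars_in_quartet=3 acc=0x3160C bytes_emitted=3
After char 7 ('p'=41): chars_in_quartet=4 acc=0xC58329 -> emit C5 83 29, reset; bytes_emitted=6
After char 8 ('Q'=16): chars_in_quartet=1 acc=0x10 bytes_emitted=6
After char 9 ('g'=32): chars_in_quartet=2 acc=0x420 bytes_emitted=6
Padding '==': partial quartet acc=0x420 -> emit 42; bytes_emitted=7

Answer: 31 0C 71 C5 83 29 42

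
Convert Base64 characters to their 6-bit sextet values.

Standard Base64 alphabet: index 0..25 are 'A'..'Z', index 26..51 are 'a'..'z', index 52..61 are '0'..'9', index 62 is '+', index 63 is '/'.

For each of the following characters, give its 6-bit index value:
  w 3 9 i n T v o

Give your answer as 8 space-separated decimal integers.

'w': a..z range, 26 + ord('w') − ord('a') = 48
'3': 0..9 range, 52 + ord('3') − ord('0') = 55
'9': 0..9 range, 52 + ord('9') − ord('0') = 61
'i': a..z range, 26 + ord('i') − ord('a') = 34
'n': a..z range, 26 + ord('n') − ord('a') = 39
'T': A..Z range, ord('T') − ord('A') = 19
'v': a..z range, 26 + ord('v') − ord('a') = 47
'o': a..z range, 26 + ord('o') − ord('a') = 40

Answer: 48 55 61 34 39 19 47 40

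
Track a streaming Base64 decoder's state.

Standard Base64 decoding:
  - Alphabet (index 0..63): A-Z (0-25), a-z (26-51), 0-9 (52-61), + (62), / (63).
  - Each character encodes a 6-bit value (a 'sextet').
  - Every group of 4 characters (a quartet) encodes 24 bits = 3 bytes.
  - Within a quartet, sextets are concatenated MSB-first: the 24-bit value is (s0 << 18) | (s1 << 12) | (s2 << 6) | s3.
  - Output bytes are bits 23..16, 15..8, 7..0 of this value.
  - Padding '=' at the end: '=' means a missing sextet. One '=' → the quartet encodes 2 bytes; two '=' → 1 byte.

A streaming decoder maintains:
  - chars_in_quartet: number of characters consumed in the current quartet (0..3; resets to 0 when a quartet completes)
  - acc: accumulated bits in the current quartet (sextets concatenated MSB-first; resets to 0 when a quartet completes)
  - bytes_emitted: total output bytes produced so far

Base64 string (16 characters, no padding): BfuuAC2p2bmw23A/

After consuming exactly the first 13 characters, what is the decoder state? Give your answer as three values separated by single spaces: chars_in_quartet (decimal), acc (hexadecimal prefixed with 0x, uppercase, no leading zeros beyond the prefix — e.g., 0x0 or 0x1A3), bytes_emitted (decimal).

Answer: 1 0x36 9

Derivation:
After char 0 ('B'=1): chars_in_quartet=1 acc=0x1 bytes_emitted=0
After char 1 ('f'=31): chars_in_quartet=2 acc=0x5F bytes_emitted=0
After char 2 ('u'=46): chars_in_quartet=3 acc=0x17EE bytes_emitted=0
After char 3 ('u'=46): chars_in_quartet=4 acc=0x5FBAE -> emit 05 FB AE, reset; bytes_emitted=3
After char 4 ('A'=0): chars_in_quartet=1 acc=0x0 bytes_emitted=3
After char 5 ('C'=2): chars_in_quartet=2 acc=0x2 bytes_emitted=3
After char 6 ('2'=54): chars_in_quartet=3 acc=0xB6 bytes_emitted=3
After char 7 ('p'=41): chars_in_quartet=4 acc=0x2DA9 -> emit 00 2D A9, reset; bytes_emitted=6
After char 8 ('2'=54): chars_in_quartet=1 acc=0x36 bytes_emitted=6
After char 9 ('b'=27): chars_in_quartet=2 acc=0xD9B bytes_emitted=6
After char 10 ('m'=38): chars_in_quartet=3 acc=0x366E6 bytes_emitted=6
After char 11 ('w'=48): chars_in_quartet=4 acc=0xD9B9B0 -> emit D9 B9 B0, reset; bytes_emitted=9
After char 12 ('2'=54): chars_in_quartet=1 acc=0x36 bytes_emitted=9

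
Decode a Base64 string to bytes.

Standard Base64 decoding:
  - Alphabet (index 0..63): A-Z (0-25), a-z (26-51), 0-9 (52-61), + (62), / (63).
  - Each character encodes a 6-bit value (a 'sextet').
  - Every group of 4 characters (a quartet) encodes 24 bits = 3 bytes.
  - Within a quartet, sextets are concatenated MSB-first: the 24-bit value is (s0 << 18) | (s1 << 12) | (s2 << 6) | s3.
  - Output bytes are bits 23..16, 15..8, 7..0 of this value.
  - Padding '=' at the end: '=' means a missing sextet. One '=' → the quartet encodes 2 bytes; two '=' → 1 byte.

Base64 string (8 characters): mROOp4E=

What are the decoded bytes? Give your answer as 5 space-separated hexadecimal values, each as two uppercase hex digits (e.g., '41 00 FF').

After char 0 ('m'=38): chars_in_quartet=1 acc=0x26 bytes_emitted=0
After char 1 ('R'=17): chars_in_quartet=2 acc=0x991 bytes_emitted=0
After char 2 ('O'=14): chars_in_quartet=3 acc=0x2644E bytes_emitted=0
After char 3 ('O'=14): chars_in_quartet=4 acc=0x99138E -> emit 99 13 8E, reset; bytes_emitted=3
After char 4 ('p'=41): chars_in_quartet=1 acc=0x29 bytes_emitted=3
After char 5 ('4'=56): chars_in_quartet=2 acc=0xA78 bytes_emitted=3
After char 6 ('E'=4): chars_in_quartet=3 acc=0x29E04 bytes_emitted=3
Padding '=': partial quartet acc=0x29E04 -> emit A7 81; bytes_emitted=5

Answer: 99 13 8E A7 81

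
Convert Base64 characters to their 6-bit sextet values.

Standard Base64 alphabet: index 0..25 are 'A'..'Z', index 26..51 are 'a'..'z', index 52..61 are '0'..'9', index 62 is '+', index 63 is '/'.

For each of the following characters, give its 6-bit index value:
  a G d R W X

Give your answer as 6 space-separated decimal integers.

Answer: 26 6 29 17 22 23

Derivation:
'a': a..z range, 26 + ord('a') − ord('a') = 26
'G': A..Z range, ord('G') − ord('A') = 6
'd': a..z range, 26 + ord('d') − ord('a') = 29
'R': A..Z range, ord('R') − ord('A') = 17
'W': A..Z range, ord('W') − ord('A') = 22
'X': A..Z range, ord('X') − ord('A') = 23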